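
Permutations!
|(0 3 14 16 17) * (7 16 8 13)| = 8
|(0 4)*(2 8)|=|(0 4)(2 8)|=2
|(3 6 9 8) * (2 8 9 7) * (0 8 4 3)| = |(9)(0 8)(2 4 3 6 7)| = 10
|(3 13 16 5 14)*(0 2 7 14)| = |(0 2 7 14 3 13 16 5)| = 8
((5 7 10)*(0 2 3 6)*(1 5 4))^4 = (1 4 10 7 5) = [0, 4, 2, 3, 10, 1, 6, 5, 8, 9, 7]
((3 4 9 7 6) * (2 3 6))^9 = [0, 1, 7, 2, 3, 5, 6, 9, 8, 4] = (2 7 9 4 3)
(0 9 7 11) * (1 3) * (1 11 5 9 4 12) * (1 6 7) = (0 4 12 6 7 5 9 1 3 11) = [4, 3, 2, 11, 12, 9, 7, 5, 8, 1, 10, 0, 6]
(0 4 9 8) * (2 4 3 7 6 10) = (0 3 7 6 10 2 4 9 8) = [3, 1, 4, 7, 9, 5, 10, 6, 0, 8, 2]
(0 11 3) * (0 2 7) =(0 11 3 2 7) =[11, 1, 7, 2, 4, 5, 6, 0, 8, 9, 10, 3]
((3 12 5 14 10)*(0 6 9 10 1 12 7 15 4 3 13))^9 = (0 13 10 9 6)(1 12 5 14)(3 7 15 4) = [13, 12, 2, 7, 3, 14, 0, 15, 8, 6, 9, 11, 5, 10, 1, 4]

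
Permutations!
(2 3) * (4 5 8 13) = (2 3)(4 5 8 13) = [0, 1, 3, 2, 5, 8, 6, 7, 13, 9, 10, 11, 12, 4]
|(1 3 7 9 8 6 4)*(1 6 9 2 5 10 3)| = |(2 5 10 3 7)(4 6)(8 9)| = 10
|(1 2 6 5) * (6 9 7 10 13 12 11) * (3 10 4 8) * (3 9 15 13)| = |(1 2 15 13 12 11 6 5)(3 10)(4 8 9 7)| = 8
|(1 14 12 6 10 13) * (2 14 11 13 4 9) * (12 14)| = |(14)(1 11 13)(2 12 6 10 4 9)| = 6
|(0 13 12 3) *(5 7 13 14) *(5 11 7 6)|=14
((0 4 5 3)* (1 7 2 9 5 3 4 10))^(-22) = (0 9 10 5 1 4 7 3 2) = [9, 4, 0, 2, 7, 1, 6, 3, 8, 10, 5]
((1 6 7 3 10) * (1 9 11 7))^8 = [0, 1, 2, 11, 4, 5, 6, 9, 8, 3, 7, 10] = (3 11 10 7 9)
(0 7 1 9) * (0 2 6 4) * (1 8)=[7, 9, 6, 3, 0, 5, 4, 8, 1, 2]=(0 7 8 1 9 2 6 4)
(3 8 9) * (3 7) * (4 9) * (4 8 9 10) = (3 9 7)(4 10) = [0, 1, 2, 9, 10, 5, 6, 3, 8, 7, 4]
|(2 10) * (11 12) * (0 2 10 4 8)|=|(0 2 4 8)(11 12)|=4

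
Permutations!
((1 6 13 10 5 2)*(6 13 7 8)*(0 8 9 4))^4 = (0 9 6)(1 2 5 10 13)(4 7 8) = [9, 2, 5, 3, 7, 10, 0, 8, 4, 6, 13, 11, 12, 1]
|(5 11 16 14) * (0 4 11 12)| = |(0 4 11 16 14 5 12)| = 7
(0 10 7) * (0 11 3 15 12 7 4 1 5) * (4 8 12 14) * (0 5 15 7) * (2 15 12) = (0 10 8 2 15 14 4 1 12)(3 7 11) = [10, 12, 15, 7, 1, 5, 6, 11, 2, 9, 8, 3, 0, 13, 4, 14]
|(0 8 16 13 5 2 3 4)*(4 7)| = 9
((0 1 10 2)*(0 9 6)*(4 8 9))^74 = (0 10 4 9)(1 2 8 6) = [10, 2, 8, 3, 9, 5, 1, 7, 6, 0, 4]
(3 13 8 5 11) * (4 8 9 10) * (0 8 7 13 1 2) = (0 8 5 11 3 1 2)(4 7 13 9 10) = [8, 2, 0, 1, 7, 11, 6, 13, 5, 10, 4, 3, 12, 9]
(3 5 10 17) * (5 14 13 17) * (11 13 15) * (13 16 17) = (3 14 15 11 16 17)(5 10) = [0, 1, 2, 14, 4, 10, 6, 7, 8, 9, 5, 16, 12, 13, 15, 11, 17, 3]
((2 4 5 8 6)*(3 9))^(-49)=(2 4 5 8 6)(3 9)=[0, 1, 4, 9, 5, 8, 2, 7, 6, 3]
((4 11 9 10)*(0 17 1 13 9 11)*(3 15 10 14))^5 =(0 14)(1 15)(3 17)(4 9)(10 13) =[14, 15, 2, 17, 9, 5, 6, 7, 8, 4, 13, 11, 12, 10, 0, 1, 16, 3]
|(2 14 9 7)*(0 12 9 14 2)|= |(14)(0 12 9 7)|= 4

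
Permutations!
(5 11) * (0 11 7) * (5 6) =(0 11 6 5 7) =[11, 1, 2, 3, 4, 7, 5, 0, 8, 9, 10, 6]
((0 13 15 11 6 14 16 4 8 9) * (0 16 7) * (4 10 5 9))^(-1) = (0 7 14 6 11 15 13)(4 8)(5 10 16 9) = [7, 1, 2, 3, 8, 10, 11, 14, 4, 5, 16, 15, 12, 0, 6, 13, 9]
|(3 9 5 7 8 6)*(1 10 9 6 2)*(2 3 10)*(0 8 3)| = 6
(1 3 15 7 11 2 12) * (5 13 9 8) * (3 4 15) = (1 4 15 7 11 2 12)(5 13 9 8) = [0, 4, 12, 3, 15, 13, 6, 11, 5, 8, 10, 2, 1, 9, 14, 7]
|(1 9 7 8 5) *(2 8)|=6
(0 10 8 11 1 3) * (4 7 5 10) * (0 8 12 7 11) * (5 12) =[4, 3, 2, 8, 11, 10, 6, 12, 0, 9, 5, 1, 7] =(0 4 11 1 3 8)(5 10)(7 12)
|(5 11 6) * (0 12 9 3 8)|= |(0 12 9 3 8)(5 11 6)|= 15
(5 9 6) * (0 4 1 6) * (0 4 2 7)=[2, 6, 7, 3, 1, 9, 5, 0, 8, 4]=(0 2 7)(1 6 5 9 4)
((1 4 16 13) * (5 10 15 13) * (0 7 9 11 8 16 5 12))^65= (0 9 8 12 7 11 16)(1 13 15 10 5 4)= [9, 13, 2, 3, 1, 4, 6, 11, 12, 8, 5, 16, 7, 15, 14, 10, 0]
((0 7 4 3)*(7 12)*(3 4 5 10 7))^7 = [12, 1, 2, 0, 4, 10, 6, 5, 8, 9, 7, 11, 3] = (0 12 3)(5 10 7)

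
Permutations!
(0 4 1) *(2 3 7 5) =[4, 0, 3, 7, 1, 2, 6, 5] =(0 4 1)(2 3 7 5)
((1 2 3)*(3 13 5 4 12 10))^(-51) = (1 12 13 3 4 2 10 5) = [0, 12, 10, 4, 2, 1, 6, 7, 8, 9, 5, 11, 13, 3]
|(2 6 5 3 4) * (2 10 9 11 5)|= 6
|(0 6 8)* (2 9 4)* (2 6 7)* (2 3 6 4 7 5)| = |(0 5 2 9 7 3 6 8)| = 8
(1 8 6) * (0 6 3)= (0 6 1 8 3)= [6, 8, 2, 0, 4, 5, 1, 7, 3]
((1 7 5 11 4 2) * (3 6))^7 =(1 7 5 11 4 2)(3 6) =[0, 7, 1, 6, 2, 11, 3, 5, 8, 9, 10, 4]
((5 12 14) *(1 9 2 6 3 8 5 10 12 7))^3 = (14)(1 6 5 9 3 7 2 8) = [0, 6, 8, 7, 4, 9, 5, 2, 1, 3, 10, 11, 12, 13, 14]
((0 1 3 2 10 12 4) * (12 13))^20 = (0 10)(1 13)(2 4)(3 12) = [10, 13, 4, 12, 2, 5, 6, 7, 8, 9, 0, 11, 3, 1]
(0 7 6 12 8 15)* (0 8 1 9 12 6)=(0 7)(1 9 12)(8 15)=[7, 9, 2, 3, 4, 5, 6, 0, 15, 12, 10, 11, 1, 13, 14, 8]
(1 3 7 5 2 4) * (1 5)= (1 3 7)(2 4 5)= [0, 3, 4, 7, 5, 2, 6, 1]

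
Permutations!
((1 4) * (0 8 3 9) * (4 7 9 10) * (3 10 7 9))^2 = (0 10 1)(4 9 8) = [10, 0, 2, 3, 9, 5, 6, 7, 4, 8, 1]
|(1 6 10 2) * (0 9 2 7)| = |(0 9 2 1 6 10 7)| = 7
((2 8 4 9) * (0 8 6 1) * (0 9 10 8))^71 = (1 6 2 9)(4 8 10) = [0, 6, 9, 3, 8, 5, 2, 7, 10, 1, 4]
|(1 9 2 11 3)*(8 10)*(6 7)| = 10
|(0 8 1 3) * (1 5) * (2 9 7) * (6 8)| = |(0 6 8 5 1 3)(2 9 7)| = 6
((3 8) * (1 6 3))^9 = (1 6 3 8) = [0, 6, 2, 8, 4, 5, 3, 7, 1]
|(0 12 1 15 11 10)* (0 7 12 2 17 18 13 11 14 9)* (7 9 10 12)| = |(0 2 17 18 13 11 12 1 15 14 10 9)| = 12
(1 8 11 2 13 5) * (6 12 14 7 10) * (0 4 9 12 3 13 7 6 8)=(0 4 9 12 14 6 3 13 5 1)(2 7 10 8 11)=[4, 0, 7, 13, 9, 1, 3, 10, 11, 12, 8, 2, 14, 5, 6]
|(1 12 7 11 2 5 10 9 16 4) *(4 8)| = |(1 12 7 11 2 5 10 9 16 8 4)| = 11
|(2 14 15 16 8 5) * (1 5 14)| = 12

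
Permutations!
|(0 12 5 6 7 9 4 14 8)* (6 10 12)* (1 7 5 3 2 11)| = |(0 6 5 10 12 3 2 11 1 7 9 4 14 8)| = 14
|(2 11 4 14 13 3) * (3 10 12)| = |(2 11 4 14 13 10 12 3)| = 8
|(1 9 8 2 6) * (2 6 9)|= 5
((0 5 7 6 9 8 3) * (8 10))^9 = (0 5 7 6 9 10 8 3) = [5, 1, 2, 0, 4, 7, 9, 6, 3, 10, 8]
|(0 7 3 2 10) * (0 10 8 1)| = |(10)(0 7 3 2 8 1)| = 6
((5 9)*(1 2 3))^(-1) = (1 3 2)(5 9) = [0, 3, 1, 2, 4, 9, 6, 7, 8, 5]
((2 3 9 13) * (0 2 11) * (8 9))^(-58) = (0 13 8 2 11 9 3) = [13, 1, 11, 0, 4, 5, 6, 7, 2, 3, 10, 9, 12, 8]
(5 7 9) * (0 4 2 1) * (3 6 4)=(0 3 6 4 2 1)(5 7 9)=[3, 0, 1, 6, 2, 7, 4, 9, 8, 5]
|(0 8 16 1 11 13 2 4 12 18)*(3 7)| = |(0 8 16 1 11 13 2 4 12 18)(3 7)| = 10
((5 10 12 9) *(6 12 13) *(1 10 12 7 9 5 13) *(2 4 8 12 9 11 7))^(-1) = (1 10)(2 6 13 9 5 12 8 4)(7 11) = [0, 10, 6, 3, 2, 12, 13, 11, 4, 5, 1, 7, 8, 9]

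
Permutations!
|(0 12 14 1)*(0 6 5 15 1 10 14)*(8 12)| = |(0 8 12)(1 6 5 15)(10 14)| = 12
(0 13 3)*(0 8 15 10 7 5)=(0 13 3 8 15 10 7 5)=[13, 1, 2, 8, 4, 0, 6, 5, 15, 9, 7, 11, 12, 3, 14, 10]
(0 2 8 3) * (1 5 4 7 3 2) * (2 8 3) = (8)(0 1 5 4 7 2 3) = [1, 5, 3, 0, 7, 4, 6, 2, 8]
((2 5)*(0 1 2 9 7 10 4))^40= [0, 1, 2, 3, 4, 5, 6, 7, 8, 9, 10]= (10)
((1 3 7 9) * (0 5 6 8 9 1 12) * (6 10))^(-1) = [12, 7, 2, 1, 4, 0, 10, 3, 6, 8, 5, 11, 9] = (0 12 9 8 6 10 5)(1 7 3)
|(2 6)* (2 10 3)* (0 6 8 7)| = 7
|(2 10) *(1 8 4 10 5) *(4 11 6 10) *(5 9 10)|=15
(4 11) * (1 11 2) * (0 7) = (0 7)(1 11 4 2) = [7, 11, 1, 3, 2, 5, 6, 0, 8, 9, 10, 4]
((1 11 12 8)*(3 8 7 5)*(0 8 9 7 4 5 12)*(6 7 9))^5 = (0 8 1 11)(3 5 4 12 7 6) = [8, 11, 2, 5, 12, 4, 3, 6, 1, 9, 10, 0, 7]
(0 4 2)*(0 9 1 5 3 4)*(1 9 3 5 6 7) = (9)(1 6 7)(2 3 4) = [0, 6, 3, 4, 2, 5, 7, 1, 8, 9]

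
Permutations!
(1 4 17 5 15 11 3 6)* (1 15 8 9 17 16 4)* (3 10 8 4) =(3 6 15 11 10 8 9 17 5 4 16) =[0, 1, 2, 6, 16, 4, 15, 7, 9, 17, 8, 10, 12, 13, 14, 11, 3, 5]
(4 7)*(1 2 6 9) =[0, 2, 6, 3, 7, 5, 9, 4, 8, 1] =(1 2 6 9)(4 7)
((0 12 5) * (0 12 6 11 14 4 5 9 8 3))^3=(0 14 12 3 11 5 8 6 4 9)=[14, 1, 2, 11, 9, 8, 4, 7, 6, 0, 10, 5, 3, 13, 12]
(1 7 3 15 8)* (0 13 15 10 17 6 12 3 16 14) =(0 13 15 8 1 7 16 14)(3 10 17 6 12) =[13, 7, 2, 10, 4, 5, 12, 16, 1, 9, 17, 11, 3, 15, 0, 8, 14, 6]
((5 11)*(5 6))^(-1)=(5 6 11)=[0, 1, 2, 3, 4, 6, 11, 7, 8, 9, 10, 5]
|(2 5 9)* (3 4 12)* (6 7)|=6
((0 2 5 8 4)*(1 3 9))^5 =(1 9 3) =[0, 9, 2, 1, 4, 5, 6, 7, 8, 3]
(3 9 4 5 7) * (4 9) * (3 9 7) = (3 4 5)(7 9) = [0, 1, 2, 4, 5, 3, 6, 9, 8, 7]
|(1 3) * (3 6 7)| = 4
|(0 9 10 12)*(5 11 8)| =|(0 9 10 12)(5 11 8)| =12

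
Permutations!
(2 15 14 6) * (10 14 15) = [0, 1, 10, 3, 4, 5, 2, 7, 8, 9, 14, 11, 12, 13, 6, 15] = (15)(2 10 14 6)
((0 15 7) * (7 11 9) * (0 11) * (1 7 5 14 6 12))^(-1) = [15, 12, 2, 3, 4, 9, 14, 1, 8, 11, 10, 7, 6, 13, 5, 0] = (0 15)(1 12 6 14 5 9 11 7)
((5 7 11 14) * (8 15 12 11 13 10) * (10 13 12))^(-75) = (15) = [0, 1, 2, 3, 4, 5, 6, 7, 8, 9, 10, 11, 12, 13, 14, 15]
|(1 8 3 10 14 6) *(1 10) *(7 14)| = 12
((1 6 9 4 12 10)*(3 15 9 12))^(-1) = (1 10 12 6)(3 4 9 15) = [0, 10, 2, 4, 9, 5, 1, 7, 8, 15, 12, 11, 6, 13, 14, 3]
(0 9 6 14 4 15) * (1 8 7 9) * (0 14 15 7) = (0 1 8)(4 7 9 6 15 14) = [1, 8, 2, 3, 7, 5, 15, 9, 0, 6, 10, 11, 12, 13, 4, 14]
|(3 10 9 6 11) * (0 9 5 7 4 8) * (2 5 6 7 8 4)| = 12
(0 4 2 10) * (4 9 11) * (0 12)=(0 9 11 4 2 10 12)=[9, 1, 10, 3, 2, 5, 6, 7, 8, 11, 12, 4, 0]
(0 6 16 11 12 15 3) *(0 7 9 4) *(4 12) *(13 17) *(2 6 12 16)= (0 12 15 3 7 9 16 11 4)(2 6)(13 17)= [12, 1, 6, 7, 0, 5, 2, 9, 8, 16, 10, 4, 15, 17, 14, 3, 11, 13]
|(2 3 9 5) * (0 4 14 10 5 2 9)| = |(0 4 14 10 5 9 2 3)| = 8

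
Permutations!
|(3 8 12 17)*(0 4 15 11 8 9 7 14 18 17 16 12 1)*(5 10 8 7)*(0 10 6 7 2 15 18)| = 30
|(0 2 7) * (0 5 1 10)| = 6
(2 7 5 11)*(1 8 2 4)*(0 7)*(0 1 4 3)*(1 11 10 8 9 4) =(0 7 5 10 8 2 11 3)(1 9 4) =[7, 9, 11, 0, 1, 10, 6, 5, 2, 4, 8, 3]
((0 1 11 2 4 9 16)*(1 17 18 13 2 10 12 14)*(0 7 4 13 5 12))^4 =(0 12 10 5 11 18 1 17 14) =[12, 17, 2, 3, 4, 11, 6, 7, 8, 9, 5, 18, 10, 13, 0, 15, 16, 14, 1]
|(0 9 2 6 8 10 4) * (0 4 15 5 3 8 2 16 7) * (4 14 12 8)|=8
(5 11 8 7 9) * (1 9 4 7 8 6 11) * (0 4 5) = (0 4 7 5 1 9)(6 11) = [4, 9, 2, 3, 7, 1, 11, 5, 8, 0, 10, 6]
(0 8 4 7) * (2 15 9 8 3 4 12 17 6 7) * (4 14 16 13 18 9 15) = (0 3 14 16 13 18 9 8 12 17 6 7)(2 4) = [3, 1, 4, 14, 2, 5, 7, 0, 12, 8, 10, 11, 17, 18, 16, 15, 13, 6, 9]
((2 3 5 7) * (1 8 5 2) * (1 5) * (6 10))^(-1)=[0, 8, 3, 2, 4, 7, 10, 5, 1, 9, 6]=(1 8)(2 3)(5 7)(6 10)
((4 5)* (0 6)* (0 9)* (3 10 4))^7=(0 6 9)(3 5 4 10)=[6, 1, 2, 5, 10, 4, 9, 7, 8, 0, 3]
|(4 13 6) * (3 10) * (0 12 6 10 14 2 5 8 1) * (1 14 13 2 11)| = 30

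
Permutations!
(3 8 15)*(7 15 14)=[0, 1, 2, 8, 4, 5, 6, 15, 14, 9, 10, 11, 12, 13, 7, 3]=(3 8 14 7 15)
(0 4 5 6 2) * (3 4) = (0 3 4 5 6 2) = [3, 1, 0, 4, 5, 6, 2]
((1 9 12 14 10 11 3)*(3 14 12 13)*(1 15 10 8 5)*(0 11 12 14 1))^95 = (0 5 8 14 12 10 15 3 13 9 1 11) = [5, 11, 2, 13, 4, 8, 6, 7, 14, 1, 15, 0, 10, 9, 12, 3]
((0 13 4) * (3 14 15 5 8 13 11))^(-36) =(15) =[0, 1, 2, 3, 4, 5, 6, 7, 8, 9, 10, 11, 12, 13, 14, 15]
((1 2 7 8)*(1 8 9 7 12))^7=[0, 2, 12, 3, 4, 5, 6, 9, 8, 7, 10, 11, 1]=(1 2 12)(7 9)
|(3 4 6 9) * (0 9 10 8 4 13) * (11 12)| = |(0 9 3 13)(4 6 10 8)(11 12)| = 4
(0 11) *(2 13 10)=(0 11)(2 13 10)=[11, 1, 13, 3, 4, 5, 6, 7, 8, 9, 2, 0, 12, 10]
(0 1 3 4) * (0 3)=(0 1)(3 4)=[1, 0, 2, 4, 3]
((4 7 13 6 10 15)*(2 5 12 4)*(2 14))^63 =(2 4 6 14 12 13 15 5 7 10) =[0, 1, 4, 3, 6, 7, 14, 10, 8, 9, 2, 11, 13, 15, 12, 5]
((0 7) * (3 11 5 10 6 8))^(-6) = (11) = [0, 1, 2, 3, 4, 5, 6, 7, 8, 9, 10, 11]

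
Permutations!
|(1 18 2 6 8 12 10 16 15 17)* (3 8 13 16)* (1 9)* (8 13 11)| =|(1 18 2 6 11 8 12 10 3 13 16 15 17 9)| =14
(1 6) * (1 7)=(1 6 7)=[0, 6, 2, 3, 4, 5, 7, 1]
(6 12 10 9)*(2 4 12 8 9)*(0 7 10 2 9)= (0 7 10 9 6 8)(2 4 12)= [7, 1, 4, 3, 12, 5, 8, 10, 0, 6, 9, 11, 2]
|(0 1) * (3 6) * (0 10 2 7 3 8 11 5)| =10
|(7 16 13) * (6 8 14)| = |(6 8 14)(7 16 13)| = 3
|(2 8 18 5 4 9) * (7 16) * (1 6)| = |(1 6)(2 8 18 5 4 9)(7 16)| = 6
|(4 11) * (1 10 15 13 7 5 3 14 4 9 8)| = 12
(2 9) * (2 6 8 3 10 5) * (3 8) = (2 9 6 3 10 5) = [0, 1, 9, 10, 4, 2, 3, 7, 8, 6, 5]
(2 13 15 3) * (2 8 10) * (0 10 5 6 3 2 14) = (0 10 14)(2 13 15)(3 8 5 6) = [10, 1, 13, 8, 4, 6, 3, 7, 5, 9, 14, 11, 12, 15, 0, 2]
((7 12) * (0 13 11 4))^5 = (0 13 11 4)(7 12) = [13, 1, 2, 3, 0, 5, 6, 12, 8, 9, 10, 4, 7, 11]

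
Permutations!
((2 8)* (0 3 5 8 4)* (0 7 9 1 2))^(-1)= (0 8 5 3)(1 9 7 4 2)= [8, 9, 1, 0, 2, 3, 6, 4, 5, 7]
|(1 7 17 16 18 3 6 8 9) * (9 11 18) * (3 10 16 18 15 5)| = 42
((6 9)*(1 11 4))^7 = [0, 11, 2, 3, 1, 5, 9, 7, 8, 6, 10, 4] = (1 11 4)(6 9)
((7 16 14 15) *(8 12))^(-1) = (7 15 14 16)(8 12) = [0, 1, 2, 3, 4, 5, 6, 15, 12, 9, 10, 11, 8, 13, 16, 14, 7]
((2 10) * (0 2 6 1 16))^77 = [16, 6, 0, 3, 4, 5, 10, 7, 8, 9, 2, 11, 12, 13, 14, 15, 1] = (0 16 1 6 10 2)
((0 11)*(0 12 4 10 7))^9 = (0 4)(7 12)(10 11) = [4, 1, 2, 3, 0, 5, 6, 12, 8, 9, 11, 10, 7]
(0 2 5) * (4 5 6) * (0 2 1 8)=(0 1 8)(2 6 4 5)=[1, 8, 6, 3, 5, 2, 4, 7, 0]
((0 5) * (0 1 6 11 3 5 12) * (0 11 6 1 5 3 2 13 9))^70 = (0 13 11)(2 12 9) = [13, 1, 12, 3, 4, 5, 6, 7, 8, 2, 10, 0, 9, 11]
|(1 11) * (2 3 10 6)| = 4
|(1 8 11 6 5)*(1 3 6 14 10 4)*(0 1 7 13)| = 9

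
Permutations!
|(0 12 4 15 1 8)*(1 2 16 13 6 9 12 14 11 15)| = 13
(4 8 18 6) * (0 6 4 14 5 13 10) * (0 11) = (0 6 14 5 13 10 11)(4 8 18) = [6, 1, 2, 3, 8, 13, 14, 7, 18, 9, 11, 0, 12, 10, 5, 15, 16, 17, 4]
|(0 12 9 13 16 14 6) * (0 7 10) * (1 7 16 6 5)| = |(0 12 9 13 6 16 14 5 1 7 10)| = 11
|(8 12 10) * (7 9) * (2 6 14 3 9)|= |(2 6 14 3 9 7)(8 12 10)|= 6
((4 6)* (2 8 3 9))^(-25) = [0, 1, 9, 8, 6, 5, 4, 7, 2, 3] = (2 9 3 8)(4 6)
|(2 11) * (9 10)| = |(2 11)(9 10)| = 2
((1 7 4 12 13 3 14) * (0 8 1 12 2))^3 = (0 7)(1 2)(3 13 12 14)(4 8) = [7, 2, 1, 13, 8, 5, 6, 0, 4, 9, 10, 11, 14, 12, 3]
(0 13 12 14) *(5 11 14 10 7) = (0 13 12 10 7 5 11 14) = [13, 1, 2, 3, 4, 11, 6, 5, 8, 9, 7, 14, 10, 12, 0]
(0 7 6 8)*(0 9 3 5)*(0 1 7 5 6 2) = [5, 7, 0, 6, 4, 1, 8, 2, 9, 3] = (0 5 1 7 2)(3 6 8 9)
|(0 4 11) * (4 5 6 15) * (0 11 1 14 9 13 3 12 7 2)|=13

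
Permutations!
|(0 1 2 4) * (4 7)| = |(0 1 2 7 4)| = 5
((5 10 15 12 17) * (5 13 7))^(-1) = (5 7 13 17 12 15 10) = [0, 1, 2, 3, 4, 7, 6, 13, 8, 9, 5, 11, 15, 17, 14, 10, 16, 12]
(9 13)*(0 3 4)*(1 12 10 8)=(0 3 4)(1 12 10 8)(9 13)=[3, 12, 2, 4, 0, 5, 6, 7, 1, 13, 8, 11, 10, 9]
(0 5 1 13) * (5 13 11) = [13, 11, 2, 3, 4, 1, 6, 7, 8, 9, 10, 5, 12, 0] = (0 13)(1 11 5)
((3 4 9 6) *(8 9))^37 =[0, 1, 2, 8, 9, 5, 4, 7, 6, 3] =(3 8 6 4 9)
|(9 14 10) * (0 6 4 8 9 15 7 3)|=|(0 6 4 8 9 14 10 15 7 3)|=10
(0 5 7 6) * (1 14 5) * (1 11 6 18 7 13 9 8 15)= [11, 14, 2, 3, 4, 13, 0, 18, 15, 8, 10, 6, 12, 9, 5, 1, 16, 17, 7]= (0 11 6)(1 14 5 13 9 8 15)(7 18)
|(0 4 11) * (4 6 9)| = |(0 6 9 4 11)| = 5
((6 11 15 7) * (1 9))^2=(6 15)(7 11)=[0, 1, 2, 3, 4, 5, 15, 11, 8, 9, 10, 7, 12, 13, 14, 6]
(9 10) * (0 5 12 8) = (0 5 12 8)(9 10) = [5, 1, 2, 3, 4, 12, 6, 7, 0, 10, 9, 11, 8]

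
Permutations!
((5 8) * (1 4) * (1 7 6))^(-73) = (1 6 7 4)(5 8) = [0, 6, 2, 3, 1, 8, 7, 4, 5]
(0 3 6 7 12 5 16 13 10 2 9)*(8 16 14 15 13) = [3, 1, 9, 6, 4, 14, 7, 12, 16, 0, 2, 11, 5, 10, 15, 13, 8] = (0 3 6 7 12 5 14 15 13 10 2 9)(8 16)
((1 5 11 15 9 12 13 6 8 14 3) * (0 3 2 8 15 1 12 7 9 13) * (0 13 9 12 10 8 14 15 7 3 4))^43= (0 4)(1 5 11)(2 14)(3 15 10 9 8)(6 13 12 7)= [4, 5, 14, 15, 0, 11, 13, 6, 3, 8, 9, 1, 7, 12, 2, 10]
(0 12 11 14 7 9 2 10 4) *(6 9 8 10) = (0 12 11 14 7 8 10 4)(2 6 9) = [12, 1, 6, 3, 0, 5, 9, 8, 10, 2, 4, 14, 11, 13, 7]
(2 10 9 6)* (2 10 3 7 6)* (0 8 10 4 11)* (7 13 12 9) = [8, 1, 3, 13, 11, 5, 4, 6, 10, 2, 7, 0, 9, 12] = (0 8 10 7 6 4 11)(2 3 13 12 9)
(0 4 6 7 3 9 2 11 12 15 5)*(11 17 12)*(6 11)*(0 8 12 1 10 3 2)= (0 4 11 6 7 2 17 1 10 3 9)(5 8 12 15)= [4, 10, 17, 9, 11, 8, 7, 2, 12, 0, 3, 6, 15, 13, 14, 5, 16, 1]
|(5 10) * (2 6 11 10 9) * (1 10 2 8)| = |(1 10 5 9 8)(2 6 11)| = 15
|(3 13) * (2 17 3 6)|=5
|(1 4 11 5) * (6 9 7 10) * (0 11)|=20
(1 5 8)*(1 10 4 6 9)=[0, 5, 2, 3, 6, 8, 9, 7, 10, 1, 4]=(1 5 8 10 4 6 9)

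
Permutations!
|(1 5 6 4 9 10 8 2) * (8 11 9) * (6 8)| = 12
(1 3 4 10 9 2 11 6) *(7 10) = (1 3 4 7 10 9 2 11 6) = [0, 3, 11, 4, 7, 5, 1, 10, 8, 2, 9, 6]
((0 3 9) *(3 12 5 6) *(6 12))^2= (12)(0 3)(6 9)= [3, 1, 2, 0, 4, 5, 9, 7, 8, 6, 10, 11, 12]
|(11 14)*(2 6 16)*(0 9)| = |(0 9)(2 6 16)(11 14)| = 6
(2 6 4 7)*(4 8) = (2 6 8 4 7) = [0, 1, 6, 3, 7, 5, 8, 2, 4]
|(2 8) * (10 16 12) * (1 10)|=4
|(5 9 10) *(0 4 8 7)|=|(0 4 8 7)(5 9 10)|=12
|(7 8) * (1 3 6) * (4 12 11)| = |(1 3 6)(4 12 11)(7 8)| = 6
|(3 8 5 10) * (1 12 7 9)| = |(1 12 7 9)(3 8 5 10)| = 4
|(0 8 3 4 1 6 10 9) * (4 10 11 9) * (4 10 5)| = 9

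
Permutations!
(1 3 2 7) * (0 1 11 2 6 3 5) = [1, 5, 7, 6, 4, 0, 3, 11, 8, 9, 10, 2] = (0 1 5)(2 7 11)(3 6)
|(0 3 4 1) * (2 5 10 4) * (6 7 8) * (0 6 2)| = 8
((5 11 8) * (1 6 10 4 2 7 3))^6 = (11)(1 3 7 2 4 10 6) = [0, 3, 4, 7, 10, 5, 1, 2, 8, 9, 6, 11]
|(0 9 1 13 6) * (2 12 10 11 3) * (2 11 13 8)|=18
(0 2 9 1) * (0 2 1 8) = (0 1 2 9 8) = [1, 2, 9, 3, 4, 5, 6, 7, 0, 8]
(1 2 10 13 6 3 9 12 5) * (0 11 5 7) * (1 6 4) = (0 11 5 6 3 9 12 7)(1 2 10 13 4) = [11, 2, 10, 9, 1, 6, 3, 0, 8, 12, 13, 5, 7, 4]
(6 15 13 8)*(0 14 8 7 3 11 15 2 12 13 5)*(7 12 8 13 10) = (0 14 13 12 10 7 3 11 15 5)(2 8 6) = [14, 1, 8, 11, 4, 0, 2, 3, 6, 9, 7, 15, 10, 12, 13, 5]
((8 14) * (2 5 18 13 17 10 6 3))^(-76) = (2 17)(3 13)(5 10)(6 18) = [0, 1, 17, 13, 4, 10, 18, 7, 8, 9, 5, 11, 12, 3, 14, 15, 16, 2, 6]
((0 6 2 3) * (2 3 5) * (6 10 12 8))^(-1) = [3, 1, 5, 6, 4, 2, 8, 7, 12, 9, 0, 11, 10] = (0 3 6 8 12 10)(2 5)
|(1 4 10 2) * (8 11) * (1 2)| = 6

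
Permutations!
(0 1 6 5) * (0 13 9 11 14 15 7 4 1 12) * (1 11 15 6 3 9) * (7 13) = (0 12)(1 3 9 15 13)(4 11 14 6 5 7) = [12, 3, 2, 9, 11, 7, 5, 4, 8, 15, 10, 14, 0, 1, 6, 13]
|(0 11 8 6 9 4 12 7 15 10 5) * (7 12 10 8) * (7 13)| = |(0 11 13 7 15 8 6 9 4 10 5)| = 11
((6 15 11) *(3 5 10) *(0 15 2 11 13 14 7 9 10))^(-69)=(0 14 10)(3 15 7)(5 13 9)=[14, 1, 2, 15, 4, 13, 6, 3, 8, 5, 0, 11, 12, 9, 10, 7]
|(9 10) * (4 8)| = |(4 8)(9 10)| = 2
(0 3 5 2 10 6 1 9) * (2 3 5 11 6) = (0 5 3 11 6 1 9)(2 10) = [5, 9, 10, 11, 4, 3, 1, 7, 8, 0, 2, 6]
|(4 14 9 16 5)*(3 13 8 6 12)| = 5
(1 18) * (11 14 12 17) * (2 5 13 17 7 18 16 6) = (1 16 6 2 5 13 17 11 14 12 7 18) = [0, 16, 5, 3, 4, 13, 2, 18, 8, 9, 10, 14, 7, 17, 12, 15, 6, 11, 1]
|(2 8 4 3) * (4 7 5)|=6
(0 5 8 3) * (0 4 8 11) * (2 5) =(0 2 5 11)(3 4 8) =[2, 1, 5, 4, 8, 11, 6, 7, 3, 9, 10, 0]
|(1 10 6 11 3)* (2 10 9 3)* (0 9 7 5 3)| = |(0 9)(1 7 5 3)(2 10 6 11)| = 4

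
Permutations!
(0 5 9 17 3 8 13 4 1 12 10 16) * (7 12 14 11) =(0 5 9 17 3 8 13 4 1 14 11 7 12 10 16) =[5, 14, 2, 8, 1, 9, 6, 12, 13, 17, 16, 7, 10, 4, 11, 15, 0, 3]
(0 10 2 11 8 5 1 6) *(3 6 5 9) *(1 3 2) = [10, 5, 11, 6, 4, 3, 0, 7, 9, 2, 1, 8] = (0 10 1 5 3 6)(2 11 8 9)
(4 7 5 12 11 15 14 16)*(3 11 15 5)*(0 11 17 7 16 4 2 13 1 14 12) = (0 11 5)(1 14 4 16 2 13)(3 17 7)(12 15) = [11, 14, 13, 17, 16, 0, 6, 3, 8, 9, 10, 5, 15, 1, 4, 12, 2, 7]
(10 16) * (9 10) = (9 10 16) = [0, 1, 2, 3, 4, 5, 6, 7, 8, 10, 16, 11, 12, 13, 14, 15, 9]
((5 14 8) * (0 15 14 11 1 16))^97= (0 15 14 8 5 11 1 16)= [15, 16, 2, 3, 4, 11, 6, 7, 5, 9, 10, 1, 12, 13, 8, 14, 0]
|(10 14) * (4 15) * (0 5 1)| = |(0 5 1)(4 15)(10 14)| = 6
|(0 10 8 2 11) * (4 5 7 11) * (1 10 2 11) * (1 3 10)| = |(0 2 4 5 7 3 10 8 11)| = 9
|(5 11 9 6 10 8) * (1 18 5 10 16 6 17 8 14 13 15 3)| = |(1 18 5 11 9 17 8 10 14 13 15 3)(6 16)| = 12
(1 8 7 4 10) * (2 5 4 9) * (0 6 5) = (0 6 5 4 10 1 8 7 9 2) = [6, 8, 0, 3, 10, 4, 5, 9, 7, 2, 1]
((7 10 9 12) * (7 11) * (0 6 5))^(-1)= [5, 1, 2, 3, 4, 6, 0, 11, 8, 10, 7, 12, 9]= (0 5 6)(7 11 12 9 10)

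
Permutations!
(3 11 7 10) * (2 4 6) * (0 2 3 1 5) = (0 2 4 6 3 11 7 10 1 5) = [2, 5, 4, 11, 6, 0, 3, 10, 8, 9, 1, 7]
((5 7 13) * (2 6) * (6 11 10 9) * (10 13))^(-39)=(2 11 13 5 7 10 9 6)=[0, 1, 11, 3, 4, 7, 2, 10, 8, 6, 9, 13, 12, 5]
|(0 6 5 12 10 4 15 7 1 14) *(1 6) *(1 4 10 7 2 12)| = 10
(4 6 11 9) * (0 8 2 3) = [8, 1, 3, 0, 6, 5, 11, 7, 2, 4, 10, 9] = (0 8 2 3)(4 6 11 9)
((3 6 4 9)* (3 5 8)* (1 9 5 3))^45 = [0, 6, 2, 5, 1, 9, 8, 7, 3, 4] = (1 6 8 3 5 9 4)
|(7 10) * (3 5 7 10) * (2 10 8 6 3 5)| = 10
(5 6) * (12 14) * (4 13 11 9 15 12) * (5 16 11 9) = (4 13 9 15 12 14)(5 6 16 11) = [0, 1, 2, 3, 13, 6, 16, 7, 8, 15, 10, 5, 14, 9, 4, 12, 11]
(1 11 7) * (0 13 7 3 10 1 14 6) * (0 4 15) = (0 13 7 14 6 4 15)(1 11 3 10) = [13, 11, 2, 10, 15, 5, 4, 14, 8, 9, 1, 3, 12, 7, 6, 0]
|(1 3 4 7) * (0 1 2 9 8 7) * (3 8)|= |(0 1 8 7 2 9 3 4)|= 8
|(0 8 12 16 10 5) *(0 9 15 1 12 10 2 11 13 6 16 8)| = 35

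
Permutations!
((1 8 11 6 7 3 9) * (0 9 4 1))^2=[0, 11, 2, 1, 8, 5, 3, 4, 6, 9, 10, 7]=(1 11 7 4 8 6 3)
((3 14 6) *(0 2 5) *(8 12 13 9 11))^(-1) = (0 5 2)(3 6 14)(8 11 9 13 12) = [5, 1, 0, 6, 4, 2, 14, 7, 11, 13, 10, 9, 8, 12, 3]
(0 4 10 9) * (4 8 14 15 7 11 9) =(0 8 14 15 7 11 9)(4 10) =[8, 1, 2, 3, 10, 5, 6, 11, 14, 0, 4, 9, 12, 13, 15, 7]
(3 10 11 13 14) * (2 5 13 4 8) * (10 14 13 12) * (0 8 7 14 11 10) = (0 8 2 5 12)(3 11 4 7 14) = [8, 1, 5, 11, 7, 12, 6, 14, 2, 9, 10, 4, 0, 13, 3]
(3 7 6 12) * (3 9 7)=(6 12 9 7)=[0, 1, 2, 3, 4, 5, 12, 6, 8, 7, 10, 11, 9]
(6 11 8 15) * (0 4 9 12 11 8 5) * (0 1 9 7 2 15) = (0 4 7 2 15 6 8)(1 9 12 11 5) = [4, 9, 15, 3, 7, 1, 8, 2, 0, 12, 10, 5, 11, 13, 14, 6]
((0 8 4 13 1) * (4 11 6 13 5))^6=(13)=[0, 1, 2, 3, 4, 5, 6, 7, 8, 9, 10, 11, 12, 13]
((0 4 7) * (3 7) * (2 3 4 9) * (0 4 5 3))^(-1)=(0 2 9)(3 5 4 7)=[2, 1, 9, 5, 7, 4, 6, 3, 8, 0]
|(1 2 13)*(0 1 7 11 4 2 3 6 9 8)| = |(0 1 3 6 9 8)(2 13 7 11 4)| = 30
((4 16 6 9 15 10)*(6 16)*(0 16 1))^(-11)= [16, 0, 2, 3, 10, 5, 4, 7, 8, 6, 15, 11, 12, 13, 14, 9, 1]= (0 16 1)(4 10 15 9 6)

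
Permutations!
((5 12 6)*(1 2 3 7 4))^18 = (12)(1 7 2 4 3) = [0, 7, 4, 1, 3, 5, 6, 2, 8, 9, 10, 11, 12]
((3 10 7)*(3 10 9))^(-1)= (3 9)(7 10)= [0, 1, 2, 9, 4, 5, 6, 10, 8, 3, 7]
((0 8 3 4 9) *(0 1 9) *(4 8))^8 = [0, 1, 2, 3, 4, 5, 6, 7, 8, 9] = (9)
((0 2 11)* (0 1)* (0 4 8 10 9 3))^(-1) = (0 3 9 10 8 4 1 11 2) = [3, 11, 0, 9, 1, 5, 6, 7, 4, 10, 8, 2]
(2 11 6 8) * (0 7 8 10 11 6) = (0 7 8 2 6 10 11) = [7, 1, 6, 3, 4, 5, 10, 8, 2, 9, 11, 0]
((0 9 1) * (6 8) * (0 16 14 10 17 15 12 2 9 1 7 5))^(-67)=(0 17 7 14 2 1 15 5 10 9 16 12)(6 8)=[17, 15, 1, 3, 4, 10, 8, 14, 6, 16, 9, 11, 0, 13, 2, 5, 12, 7]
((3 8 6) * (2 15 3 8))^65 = (2 3 15)(6 8) = [0, 1, 3, 15, 4, 5, 8, 7, 6, 9, 10, 11, 12, 13, 14, 2]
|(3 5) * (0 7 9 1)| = 4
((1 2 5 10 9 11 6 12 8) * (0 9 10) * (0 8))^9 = (0 12 6 11 9)(1 2 5 8) = [12, 2, 5, 3, 4, 8, 11, 7, 1, 0, 10, 9, 6]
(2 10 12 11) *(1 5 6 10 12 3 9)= (1 5 6 10 3 9)(2 12 11)= [0, 5, 12, 9, 4, 6, 10, 7, 8, 1, 3, 2, 11]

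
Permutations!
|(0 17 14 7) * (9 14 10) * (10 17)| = 5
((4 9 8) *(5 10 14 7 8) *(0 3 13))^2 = (0 13 3)(4 5 14 8 9 10 7) = [13, 1, 2, 0, 5, 14, 6, 4, 9, 10, 7, 11, 12, 3, 8]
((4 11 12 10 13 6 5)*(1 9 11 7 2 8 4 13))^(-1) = (1 10 12 11 9)(2 7 4 8)(5 6 13) = [0, 10, 7, 3, 8, 6, 13, 4, 2, 1, 12, 9, 11, 5]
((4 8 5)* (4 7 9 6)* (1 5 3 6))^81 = (1 5 7 9)(3 6 4 8) = [0, 5, 2, 6, 8, 7, 4, 9, 3, 1]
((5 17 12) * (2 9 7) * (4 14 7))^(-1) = [0, 1, 7, 3, 9, 12, 6, 14, 8, 2, 10, 11, 17, 13, 4, 15, 16, 5] = (2 7 14 4 9)(5 12 17)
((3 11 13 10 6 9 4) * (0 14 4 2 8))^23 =(0 14 4 3 11 13 10 6 9 2 8) =[14, 1, 8, 11, 3, 5, 9, 7, 0, 2, 6, 13, 12, 10, 4]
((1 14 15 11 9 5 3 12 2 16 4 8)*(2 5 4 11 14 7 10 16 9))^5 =[0, 2, 7, 5, 16, 12, 6, 9, 11, 10, 4, 1, 3, 13, 15, 14, 8] =(1 2 7 9 10 4 16 8 11)(3 5 12)(14 15)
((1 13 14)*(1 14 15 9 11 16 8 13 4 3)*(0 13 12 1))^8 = (0 1 16 15 3 12 11 13 4 8 9) = [1, 16, 2, 12, 8, 5, 6, 7, 9, 0, 10, 13, 11, 4, 14, 3, 15]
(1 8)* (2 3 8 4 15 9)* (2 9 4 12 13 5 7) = [0, 12, 3, 8, 15, 7, 6, 2, 1, 9, 10, 11, 13, 5, 14, 4] = (1 12 13 5 7 2 3 8)(4 15)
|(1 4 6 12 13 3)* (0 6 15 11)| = 9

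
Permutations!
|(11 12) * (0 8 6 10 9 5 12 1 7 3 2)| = |(0 8 6 10 9 5 12 11 1 7 3 2)| = 12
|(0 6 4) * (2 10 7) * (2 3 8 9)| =|(0 6 4)(2 10 7 3 8 9)| =6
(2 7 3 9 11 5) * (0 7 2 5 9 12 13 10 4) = (0 7 3 12 13 10 4)(9 11) = [7, 1, 2, 12, 0, 5, 6, 3, 8, 11, 4, 9, 13, 10]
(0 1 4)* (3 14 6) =(0 1 4)(3 14 6) =[1, 4, 2, 14, 0, 5, 3, 7, 8, 9, 10, 11, 12, 13, 6]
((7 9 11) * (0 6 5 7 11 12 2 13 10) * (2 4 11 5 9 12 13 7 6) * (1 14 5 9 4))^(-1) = (0 10 13 9 11 4 6 5 14 1 12 7 2) = [10, 12, 0, 3, 6, 14, 5, 2, 8, 11, 13, 4, 7, 9, 1]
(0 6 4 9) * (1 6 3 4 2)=(0 3 4 9)(1 6 2)=[3, 6, 1, 4, 9, 5, 2, 7, 8, 0]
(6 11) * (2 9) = (2 9)(6 11) = [0, 1, 9, 3, 4, 5, 11, 7, 8, 2, 10, 6]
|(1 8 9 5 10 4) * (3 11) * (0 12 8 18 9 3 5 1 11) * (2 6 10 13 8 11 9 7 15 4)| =42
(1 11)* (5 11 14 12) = (1 14 12 5 11) = [0, 14, 2, 3, 4, 11, 6, 7, 8, 9, 10, 1, 5, 13, 12]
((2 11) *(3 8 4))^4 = (11)(3 8 4) = [0, 1, 2, 8, 3, 5, 6, 7, 4, 9, 10, 11]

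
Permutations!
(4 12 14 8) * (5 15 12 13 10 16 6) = (4 13 10 16 6 5 15 12 14 8) = [0, 1, 2, 3, 13, 15, 5, 7, 4, 9, 16, 11, 14, 10, 8, 12, 6]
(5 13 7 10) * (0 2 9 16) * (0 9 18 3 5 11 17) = [2, 1, 18, 5, 4, 13, 6, 10, 8, 16, 11, 17, 12, 7, 14, 15, 9, 0, 3] = (0 2 18 3 5 13 7 10 11 17)(9 16)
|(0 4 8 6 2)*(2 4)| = |(0 2)(4 8 6)| = 6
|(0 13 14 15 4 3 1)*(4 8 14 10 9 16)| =24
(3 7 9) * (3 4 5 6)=[0, 1, 2, 7, 5, 6, 3, 9, 8, 4]=(3 7 9 4 5 6)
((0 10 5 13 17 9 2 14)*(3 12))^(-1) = (0 14 2 9 17 13 5 10)(3 12) = [14, 1, 9, 12, 4, 10, 6, 7, 8, 17, 0, 11, 3, 5, 2, 15, 16, 13]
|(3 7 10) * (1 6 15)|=3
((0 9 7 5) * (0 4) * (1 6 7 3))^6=(0 5 6 3)(1 9 4 7)=[5, 9, 2, 0, 7, 6, 3, 1, 8, 4]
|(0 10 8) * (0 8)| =|(0 10)| =2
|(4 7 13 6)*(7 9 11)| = 6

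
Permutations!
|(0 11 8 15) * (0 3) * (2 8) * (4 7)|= |(0 11 2 8 15 3)(4 7)|= 6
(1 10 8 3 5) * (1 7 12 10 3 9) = (1 3 5 7 12 10 8 9) = [0, 3, 2, 5, 4, 7, 6, 12, 9, 1, 8, 11, 10]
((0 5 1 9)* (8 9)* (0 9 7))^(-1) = (9)(0 7 8 1 5) = [7, 5, 2, 3, 4, 0, 6, 8, 1, 9]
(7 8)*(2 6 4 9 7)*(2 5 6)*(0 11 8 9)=(0 11 8 5 6 4)(7 9)=[11, 1, 2, 3, 0, 6, 4, 9, 5, 7, 10, 8]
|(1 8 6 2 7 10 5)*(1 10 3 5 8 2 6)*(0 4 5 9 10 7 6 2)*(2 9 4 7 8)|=28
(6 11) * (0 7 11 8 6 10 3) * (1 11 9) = [7, 11, 2, 0, 4, 5, 8, 9, 6, 1, 3, 10] = (0 7 9 1 11 10 3)(6 8)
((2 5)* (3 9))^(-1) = (2 5)(3 9) = [0, 1, 5, 9, 4, 2, 6, 7, 8, 3]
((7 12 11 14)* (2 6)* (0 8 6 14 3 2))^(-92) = (0 8 6)(2 11 7)(3 12 14) = [8, 1, 11, 12, 4, 5, 0, 2, 6, 9, 10, 7, 14, 13, 3]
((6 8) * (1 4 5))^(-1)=[0, 5, 2, 3, 1, 4, 8, 7, 6]=(1 5 4)(6 8)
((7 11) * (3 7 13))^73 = [0, 1, 2, 7, 4, 5, 6, 11, 8, 9, 10, 13, 12, 3] = (3 7 11 13)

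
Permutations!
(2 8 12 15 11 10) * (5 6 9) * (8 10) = (2 10)(5 6 9)(8 12 15 11) = [0, 1, 10, 3, 4, 6, 9, 7, 12, 5, 2, 8, 15, 13, 14, 11]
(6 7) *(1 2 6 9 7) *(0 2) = (0 2 6 1)(7 9) = [2, 0, 6, 3, 4, 5, 1, 9, 8, 7]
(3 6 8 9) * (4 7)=(3 6 8 9)(4 7)=[0, 1, 2, 6, 7, 5, 8, 4, 9, 3]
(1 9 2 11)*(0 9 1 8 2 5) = (0 9 5)(2 11 8) = [9, 1, 11, 3, 4, 0, 6, 7, 2, 5, 10, 8]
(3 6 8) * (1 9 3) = (1 9 3 6 8) = [0, 9, 2, 6, 4, 5, 8, 7, 1, 3]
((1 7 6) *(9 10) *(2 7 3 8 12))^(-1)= [0, 6, 12, 1, 4, 5, 7, 2, 3, 10, 9, 11, 8]= (1 6 7 2 12 8 3)(9 10)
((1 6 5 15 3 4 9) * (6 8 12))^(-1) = (1 9 4 3 15 5 6 12 8) = [0, 9, 2, 15, 3, 6, 12, 7, 1, 4, 10, 11, 8, 13, 14, 5]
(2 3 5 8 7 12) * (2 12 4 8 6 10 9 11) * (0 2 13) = (0 2 3 5 6 10 9 11 13)(4 8 7) = [2, 1, 3, 5, 8, 6, 10, 4, 7, 11, 9, 13, 12, 0]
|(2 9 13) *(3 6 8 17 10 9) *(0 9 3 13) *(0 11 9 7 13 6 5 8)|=10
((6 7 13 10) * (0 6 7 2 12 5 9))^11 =(0 9 5 12 2 6)(7 10 13) =[9, 1, 6, 3, 4, 12, 0, 10, 8, 5, 13, 11, 2, 7]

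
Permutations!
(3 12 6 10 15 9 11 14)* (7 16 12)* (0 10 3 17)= [10, 1, 2, 7, 4, 5, 3, 16, 8, 11, 15, 14, 6, 13, 17, 9, 12, 0]= (0 10 15 9 11 14 17)(3 7 16 12 6)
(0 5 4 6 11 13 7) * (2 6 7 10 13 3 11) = [5, 1, 6, 11, 7, 4, 2, 0, 8, 9, 13, 3, 12, 10] = (0 5 4 7)(2 6)(3 11)(10 13)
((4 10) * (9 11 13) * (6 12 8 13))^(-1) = (4 10)(6 11 9 13 8 12) = [0, 1, 2, 3, 10, 5, 11, 7, 12, 13, 4, 9, 6, 8]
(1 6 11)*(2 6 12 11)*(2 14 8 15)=[0, 12, 6, 3, 4, 5, 14, 7, 15, 9, 10, 1, 11, 13, 8, 2]=(1 12 11)(2 6 14 8 15)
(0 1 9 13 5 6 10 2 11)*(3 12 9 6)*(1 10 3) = (0 10 2 11)(1 6 3 12 9 13 5) = [10, 6, 11, 12, 4, 1, 3, 7, 8, 13, 2, 0, 9, 5]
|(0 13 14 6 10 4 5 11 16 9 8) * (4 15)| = 12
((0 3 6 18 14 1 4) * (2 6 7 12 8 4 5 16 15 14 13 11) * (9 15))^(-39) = [12, 9, 6, 8, 7, 15, 18, 4, 3, 1, 10, 2, 0, 11, 16, 5, 14, 17, 13] = (0 12)(1 9)(2 6 18 13 11)(3 8)(4 7)(5 15)(14 16)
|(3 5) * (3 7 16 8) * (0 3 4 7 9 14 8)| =|(0 3 5 9 14 8 4 7 16)| =9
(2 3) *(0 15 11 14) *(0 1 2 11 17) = (0 15 17)(1 2 3 11 14) = [15, 2, 3, 11, 4, 5, 6, 7, 8, 9, 10, 14, 12, 13, 1, 17, 16, 0]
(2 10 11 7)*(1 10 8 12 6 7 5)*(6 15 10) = (1 6 7 2 8 12 15 10 11 5) = [0, 6, 8, 3, 4, 1, 7, 2, 12, 9, 11, 5, 15, 13, 14, 10]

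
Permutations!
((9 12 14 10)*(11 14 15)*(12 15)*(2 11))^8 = (2 14 9)(10 15 11) = [0, 1, 14, 3, 4, 5, 6, 7, 8, 2, 15, 10, 12, 13, 9, 11]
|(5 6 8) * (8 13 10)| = 5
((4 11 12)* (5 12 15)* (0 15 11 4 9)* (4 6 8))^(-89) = (0 15 5 12 9)(4 6 8) = [15, 1, 2, 3, 6, 12, 8, 7, 4, 0, 10, 11, 9, 13, 14, 5]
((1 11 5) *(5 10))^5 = (1 11 10 5) = [0, 11, 2, 3, 4, 1, 6, 7, 8, 9, 5, 10]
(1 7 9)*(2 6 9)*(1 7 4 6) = [0, 4, 1, 3, 6, 5, 9, 2, 8, 7] = (1 4 6 9 7 2)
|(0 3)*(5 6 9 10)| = 4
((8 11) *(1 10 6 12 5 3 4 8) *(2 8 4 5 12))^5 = (12)(1 11 8 2 6 10)(3 5) = [0, 11, 6, 5, 4, 3, 10, 7, 2, 9, 1, 8, 12]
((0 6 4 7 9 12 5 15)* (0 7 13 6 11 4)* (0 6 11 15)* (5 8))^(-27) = (0 15 7 9 12 8 5) = [15, 1, 2, 3, 4, 0, 6, 9, 5, 12, 10, 11, 8, 13, 14, 7]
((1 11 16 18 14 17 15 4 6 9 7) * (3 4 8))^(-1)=[0, 7, 2, 8, 3, 5, 4, 9, 15, 6, 10, 1, 12, 13, 18, 17, 11, 14, 16]=(1 7 9 6 4 3 8 15 17 14 18 16 11)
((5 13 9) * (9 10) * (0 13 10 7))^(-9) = (13) = [0, 1, 2, 3, 4, 5, 6, 7, 8, 9, 10, 11, 12, 13]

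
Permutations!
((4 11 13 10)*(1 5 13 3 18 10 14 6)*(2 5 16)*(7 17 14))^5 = [0, 7, 14, 3, 4, 6, 13, 16, 8, 9, 10, 11, 12, 1, 5, 15, 17, 2, 18] = (18)(1 7 16 17 2 14 5 6 13)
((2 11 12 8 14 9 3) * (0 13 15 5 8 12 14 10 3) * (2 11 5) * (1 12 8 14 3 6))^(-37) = [14, 10, 13, 11, 4, 15, 8, 7, 1, 5, 12, 3, 6, 9, 2, 0] = (0 14 2 13 9 5 15)(1 10 12 6 8)(3 11)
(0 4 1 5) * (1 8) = (0 4 8 1 5) = [4, 5, 2, 3, 8, 0, 6, 7, 1]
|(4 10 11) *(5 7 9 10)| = 6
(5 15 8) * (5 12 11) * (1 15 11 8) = (1 15)(5 11)(8 12) = [0, 15, 2, 3, 4, 11, 6, 7, 12, 9, 10, 5, 8, 13, 14, 1]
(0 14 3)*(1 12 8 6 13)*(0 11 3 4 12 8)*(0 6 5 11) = (0 14 4 12 6 13 1 8 5 11 3) = [14, 8, 2, 0, 12, 11, 13, 7, 5, 9, 10, 3, 6, 1, 4]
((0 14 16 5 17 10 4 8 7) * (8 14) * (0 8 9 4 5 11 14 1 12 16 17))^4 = (0 12 17 9 16 10 4 11 5 1 14) = [12, 14, 2, 3, 11, 1, 6, 7, 8, 16, 4, 5, 17, 13, 0, 15, 10, 9]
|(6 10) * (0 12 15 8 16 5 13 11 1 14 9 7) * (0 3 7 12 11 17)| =12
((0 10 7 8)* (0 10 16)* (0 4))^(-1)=(0 4 16)(7 10 8)=[4, 1, 2, 3, 16, 5, 6, 10, 7, 9, 8, 11, 12, 13, 14, 15, 0]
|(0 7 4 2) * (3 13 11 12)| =|(0 7 4 2)(3 13 11 12)| =4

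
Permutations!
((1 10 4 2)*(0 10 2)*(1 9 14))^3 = (1 14 9 2) = [0, 14, 1, 3, 4, 5, 6, 7, 8, 2, 10, 11, 12, 13, 9]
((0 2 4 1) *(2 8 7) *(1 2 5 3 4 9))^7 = (0 9 4 5 8 1 2 3 7) = [9, 2, 3, 7, 5, 8, 6, 0, 1, 4]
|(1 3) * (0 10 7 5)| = |(0 10 7 5)(1 3)| = 4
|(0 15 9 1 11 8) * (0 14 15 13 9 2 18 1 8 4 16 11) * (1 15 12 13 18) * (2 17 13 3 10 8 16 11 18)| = |(0 2 1)(3 10 8 14 12)(4 11)(9 16 18 15 17 13)| = 30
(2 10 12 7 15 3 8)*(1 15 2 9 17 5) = (1 15 3 8 9 17 5)(2 10 12 7) = [0, 15, 10, 8, 4, 1, 6, 2, 9, 17, 12, 11, 7, 13, 14, 3, 16, 5]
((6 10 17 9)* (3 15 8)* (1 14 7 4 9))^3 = [0, 4, 2, 3, 10, 5, 1, 6, 8, 17, 14, 11, 12, 13, 9, 15, 16, 7] = (1 4 10 14 9 17 7 6)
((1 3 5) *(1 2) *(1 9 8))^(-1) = (1 8 9 2 5 3) = [0, 8, 5, 1, 4, 3, 6, 7, 9, 2]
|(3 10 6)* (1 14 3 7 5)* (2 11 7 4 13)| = 11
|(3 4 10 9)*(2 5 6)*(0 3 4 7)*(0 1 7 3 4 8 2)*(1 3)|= |(0 4 10 9 8 2 5 6)(1 7 3)|= 24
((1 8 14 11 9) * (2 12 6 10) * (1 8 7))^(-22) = (2 6)(8 11)(9 14)(10 12) = [0, 1, 6, 3, 4, 5, 2, 7, 11, 14, 12, 8, 10, 13, 9]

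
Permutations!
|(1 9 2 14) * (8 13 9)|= 6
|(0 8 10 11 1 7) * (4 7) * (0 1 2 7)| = 8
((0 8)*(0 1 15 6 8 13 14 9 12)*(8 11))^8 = [9, 11, 2, 3, 4, 5, 1, 7, 6, 13, 10, 15, 14, 12, 0, 8] = (0 9 13 12 14)(1 11 15 8 6)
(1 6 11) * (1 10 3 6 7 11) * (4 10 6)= (1 7 11 6)(3 4 10)= [0, 7, 2, 4, 10, 5, 1, 11, 8, 9, 3, 6]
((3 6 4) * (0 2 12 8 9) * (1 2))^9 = [12, 8, 9, 3, 4, 5, 6, 7, 1, 2, 10, 11, 0] = (0 12)(1 8)(2 9)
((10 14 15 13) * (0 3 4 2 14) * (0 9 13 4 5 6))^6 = (0 5)(2 15)(3 6)(4 14) = [5, 1, 15, 6, 14, 0, 3, 7, 8, 9, 10, 11, 12, 13, 4, 2]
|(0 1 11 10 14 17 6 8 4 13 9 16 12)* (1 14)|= 30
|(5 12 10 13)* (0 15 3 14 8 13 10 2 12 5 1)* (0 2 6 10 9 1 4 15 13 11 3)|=12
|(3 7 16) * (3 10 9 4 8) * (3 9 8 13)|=|(3 7 16 10 8 9 4 13)|=8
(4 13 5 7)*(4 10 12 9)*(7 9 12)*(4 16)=(4 13 5 9 16)(7 10)=[0, 1, 2, 3, 13, 9, 6, 10, 8, 16, 7, 11, 12, 5, 14, 15, 4]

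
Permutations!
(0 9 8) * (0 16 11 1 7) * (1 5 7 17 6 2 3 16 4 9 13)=[13, 17, 3, 16, 9, 7, 2, 0, 4, 8, 10, 5, 12, 1, 14, 15, 11, 6]=(0 13 1 17 6 2 3 16 11 5 7)(4 9 8)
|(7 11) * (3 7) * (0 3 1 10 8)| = |(0 3 7 11 1 10 8)| = 7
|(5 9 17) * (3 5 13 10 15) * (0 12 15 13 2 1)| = |(0 12 15 3 5 9 17 2 1)(10 13)| = 18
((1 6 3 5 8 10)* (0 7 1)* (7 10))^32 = (10)(1 3 8)(5 7 6) = [0, 3, 2, 8, 4, 7, 5, 6, 1, 9, 10]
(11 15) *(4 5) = (4 5)(11 15) = [0, 1, 2, 3, 5, 4, 6, 7, 8, 9, 10, 15, 12, 13, 14, 11]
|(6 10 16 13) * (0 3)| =4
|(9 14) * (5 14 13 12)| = |(5 14 9 13 12)| = 5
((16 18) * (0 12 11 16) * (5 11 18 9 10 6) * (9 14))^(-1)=(0 18 12)(5 6 10 9 14 16 11)=[18, 1, 2, 3, 4, 6, 10, 7, 8, 14, 9, 5, 0, 13, 16, 15, 11, 17, 12]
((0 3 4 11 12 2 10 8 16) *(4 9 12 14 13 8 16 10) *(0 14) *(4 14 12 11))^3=[11, 1, 8, 0, 4, 5, 6, 7, 12, 3, 2, 9, 13, 16, 10, 15, 14]=(0 11 9 3)(2 8 12 13 16 14 10)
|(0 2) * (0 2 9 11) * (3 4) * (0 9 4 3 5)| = 6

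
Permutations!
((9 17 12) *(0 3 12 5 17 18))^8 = (0 9 3 18 12) = [9, 1, 2, 18, 4, 5, 6, 7, 8, 3, 10, 11, 0, 13, 14, 15, 16, 17, 12]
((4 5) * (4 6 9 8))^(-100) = [0, 1, 2, 3, 4, 5, 6, 7, 8, 9] = (9)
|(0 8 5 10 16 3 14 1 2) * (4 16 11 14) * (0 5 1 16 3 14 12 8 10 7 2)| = |(0 10 11 12 8 1)(2 5 7)(3 4)(14 16)| = 6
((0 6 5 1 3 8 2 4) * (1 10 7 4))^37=(0 6 5 10 7 4)(1 3 8 2)=[6, 3, 1, 8, 0, 10, 5, 4, 2, 9, 7]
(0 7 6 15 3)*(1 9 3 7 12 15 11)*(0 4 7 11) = (0 12 15 11 1 9 3 4 7 6) = [12, 9, 2, 4, 7, 5, 0, 6, 8, 3, 10, 1, 15, 13, 14, 11]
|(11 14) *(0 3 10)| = |(0 3 10)(11 14)| = 6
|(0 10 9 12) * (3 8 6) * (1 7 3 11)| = |(0 10 9 12)(1 7 3 8 6 11)| = 12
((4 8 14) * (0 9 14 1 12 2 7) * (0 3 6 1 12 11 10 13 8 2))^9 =(0 11 2 12 1 4 8 6 14 13 3 9 10 7) =[11, 4, 12, 9, 8, 5, 14, 0, 6, 10, 7, 2, 1, 3, 13]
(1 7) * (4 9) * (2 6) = (1 7)(2 6)(4 9) = [0, 7, 6, 3, 9, 5, 2, 1, 8, 4]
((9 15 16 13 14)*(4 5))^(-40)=(16)=[0, 1, 2, 3, 4, 5, 6, 7, 8, 9, 10, 11, 12, 13, 14, 15, 16]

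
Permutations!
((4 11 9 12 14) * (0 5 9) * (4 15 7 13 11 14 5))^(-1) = (0 11 13 7 15 14 4)(5 12 9) = [11, 1, 2, 3, 0, 12, 6, 15, 8, 5, 10, 13, 9, 7, 4, 14]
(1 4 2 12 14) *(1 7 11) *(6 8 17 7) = (1 4 2 12 14 6 8 17 7 11) = [0, 4, 12, 3, 2, 5, 8, 11, 17, 9, 10, 1, 14, 13, 6, 15, 16, 7]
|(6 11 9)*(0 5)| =|(0 5)(6 11 9)| =6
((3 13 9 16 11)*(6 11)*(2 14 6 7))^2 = (2 6 3 9 7 14 11 13 16) = [0, 1, 6, 9, 4, 5, 3, 14, 8, 7, 10, 13, 12, 16, 11, 15, 2]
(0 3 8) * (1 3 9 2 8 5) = (0 9 2 8)(1 3 5) = [9, 3, 8, 5, 4, 1, 6, 7, 0, 2]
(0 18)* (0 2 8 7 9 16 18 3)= [3, 1, 8, 0, 4, 5, 6, 9, 7, 16, 10, 11, 12, 13, 14, 15, 18, 17, 2]= (0 3)(2 8 7 9 16 18)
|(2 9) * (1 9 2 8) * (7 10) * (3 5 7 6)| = |(1 9 8)(3 5 7 10 6)| = 15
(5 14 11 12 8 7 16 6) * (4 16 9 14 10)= [0, 1, 2, 3, 16, 10, 5, 9, 7, 14, 4, 12, 8, 13, 11, 15, 6]= (4 16 6 5 10)(7 9 14 11 12 8)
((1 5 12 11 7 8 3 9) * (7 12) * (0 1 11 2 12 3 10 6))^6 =(12)(0 6 10 8 7 5 1) =[6, 0, 2, 3, 4, 1, 10, 5, 7, 9, 8, 11, 12]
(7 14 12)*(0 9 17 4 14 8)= (0 9 17 4 14 12 7 8)= [9, 1, 2, 3, 14, 5, 6, 8, 0, 17, 10, 11, 7, 13, 12, 15, 16, 4]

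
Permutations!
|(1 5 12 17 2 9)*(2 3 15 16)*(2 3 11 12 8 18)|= |(1 5 8 18 2 9)(3 15 16)(11 12 17)|= 6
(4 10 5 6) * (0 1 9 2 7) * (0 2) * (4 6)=(0 1 9)(2 7)(4 10 5)=[1, 9, 7, 3, 10, 4, 6, 2, 8, 0, 5]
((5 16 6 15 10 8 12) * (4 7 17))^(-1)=(4 17 7)(5 12 8 10 15 6 16)=[0, 1, 2, 3, 17, 12, 16, 4, 10, 9, 15, 11, 8, 13, 14, 6, 5, 7]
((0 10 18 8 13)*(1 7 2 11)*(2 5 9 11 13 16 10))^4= (18)(0 2 13)(1 11 9 5 7)= [2, 11, 13, 3, 4, 7, 6, 1, 8, 5, 10, 9, 12, 0, 14, 15, 16, 17, 18]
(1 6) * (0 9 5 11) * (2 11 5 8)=(0 9 8 2 11)(1 6)=[9, 6, 11, 3, 4, 5, 1, 7, 2, 8, 10, 0]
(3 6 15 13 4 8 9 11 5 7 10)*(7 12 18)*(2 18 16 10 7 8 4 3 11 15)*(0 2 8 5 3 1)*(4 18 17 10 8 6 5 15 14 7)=(0 2 17 10 11 3 5 12 16 8 9 14 7 4 18 15 13 1)=[2, 0, 17, 5, 18, 12, 6, 4, 9, 14, 11, 3, 16, 1, 7, 13, 8, 10, 15]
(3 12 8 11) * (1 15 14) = (1 15 14)(3 12 8 11) = [0, 15, 2, 12, 4, 5, 6, 7, 11, 9, 10, 3, 8, 13, 1, 14]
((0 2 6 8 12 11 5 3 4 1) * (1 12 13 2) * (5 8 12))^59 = (0 1)(2 13 8 11 12 6)(3 5 4) = [1, 0, 13, 5, 3, 4, 2, 7, 11, 9, 10, 12, 6, 8]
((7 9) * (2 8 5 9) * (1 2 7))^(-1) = (1 9 5 8 2) = [0, 9, 1, 3, 4, 8, 6, 7, 2, 5]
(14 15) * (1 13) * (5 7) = (1 13)(5 7)(14 15) = [0, 13, 2, 3, 4, 7, 6, 5, 8, 9, 10, 11, 12, 1, 15, 14]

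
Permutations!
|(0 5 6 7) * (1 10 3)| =12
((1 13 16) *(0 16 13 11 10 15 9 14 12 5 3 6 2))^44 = (0 15 3 1 14 2 10 5 16 9 6 11 12) = [15, 14, 10, 1, 4, 16, 11, 7, 8, 6, 5, 12, 0, 13, 2, 3, 9]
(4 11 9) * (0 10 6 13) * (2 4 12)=(0 10 6 13)(2 4 11 9 12)=[10, 1, 4, 3, 11, 5, 13, 7, 8, 12, 6, 9, 2, 0]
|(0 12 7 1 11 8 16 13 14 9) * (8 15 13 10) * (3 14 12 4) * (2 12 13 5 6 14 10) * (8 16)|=15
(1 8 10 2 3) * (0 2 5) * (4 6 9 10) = (0 2 3 1 8 4 6 9 10 5) = [2, 8, 3, 1, 6, 0, 9, 7, 4, 10, 5]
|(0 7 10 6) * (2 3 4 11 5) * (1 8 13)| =60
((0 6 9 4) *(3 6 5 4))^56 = (0 4 5)(3 9 6) = [4, 1, 2, 9, 5, 0, 3, 7, 8, 6]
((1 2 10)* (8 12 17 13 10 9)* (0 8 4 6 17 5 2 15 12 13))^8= (0 2 10 6 12 8 9 1 17 5 13 4 15)= [2, 17, 10, 3, 15, 13, 12, 7, 9, 1, 6, 11, 8, 4, 14, 0, 16, 5]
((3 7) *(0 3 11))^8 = (11) = [0, 1, 2, 3, 4, 5, 6, 7, 8, 9, 10, 11]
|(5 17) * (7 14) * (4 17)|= |(4 17 5)(7 14)|= 6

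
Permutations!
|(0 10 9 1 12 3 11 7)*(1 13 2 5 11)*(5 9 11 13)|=12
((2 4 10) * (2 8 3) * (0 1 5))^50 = (10)(0 5 1) = [5, 0, 2, 3, 4, 1, 6, 7, 8, 9, 10]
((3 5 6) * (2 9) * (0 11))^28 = [0, 1, 2, 5, 4, 6, 3, 7, 8, 9, 10, 11] = (11)(3 5 6)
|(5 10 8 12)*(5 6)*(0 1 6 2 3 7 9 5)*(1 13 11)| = |(0 13 11 1 6)(2 3 7 9 5 10 8 12)| = 40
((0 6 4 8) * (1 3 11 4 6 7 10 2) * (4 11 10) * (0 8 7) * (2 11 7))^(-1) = (1 2 4 7 11 10 3) = [0, 2, 4, 1, 7, 5, 6, 11, 8, 9, 3, 10]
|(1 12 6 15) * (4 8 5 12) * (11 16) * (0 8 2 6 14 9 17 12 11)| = |(0 8 5 11 16)(1 4 2 6 15)(9 17 12 14)| = 20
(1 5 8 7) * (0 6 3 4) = (0 6 3 4)(1 5 8 7) = [6, 5, 2, 4, 0, 8, 3, 1, 7]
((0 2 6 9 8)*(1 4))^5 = (9)(1 4) = [0, 4, 2, 3, 1, 5, 6, 7, 8, 9]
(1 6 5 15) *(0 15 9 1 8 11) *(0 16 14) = (0 15 8 11 16 14)(1 6 5 9) = [15, 6, 2, 3, 4, 9, 5, 7, 11, 1, 10, 16, 12, 13, 0, 8, 14]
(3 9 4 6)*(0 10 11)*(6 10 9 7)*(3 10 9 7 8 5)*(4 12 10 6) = (0 7 4 9 12 10 11)(3 8 5) = [7, 1, 2, 8, 9, 3, 6, 4, 5, 12, 11, 0, 10]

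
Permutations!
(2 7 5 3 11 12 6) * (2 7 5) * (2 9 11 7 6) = [0, 1, 5, 7, 4, 3, 6, 9, 8, 11, 10, 12, 2] = (2 5 3 7 9 11 12)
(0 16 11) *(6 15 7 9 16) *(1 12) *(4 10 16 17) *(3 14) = [6, 12, 2, 14, 10, 5, 15, 9, 8, 17, 16, 0, 1, 13, 3, 7, 11, 4] = (0 6 15 7 9 17 4 10 16 11)(1 12)(3 14)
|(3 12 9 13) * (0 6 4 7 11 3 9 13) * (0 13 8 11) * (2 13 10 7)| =|(0 6 4 2 13 9 10 7)(3 12 8 11)| =8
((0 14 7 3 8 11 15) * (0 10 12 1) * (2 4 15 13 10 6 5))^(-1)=(0 1 12 10 13 11 8 3 7 14)(2 5 6 15 4)=[1, 12, 5, 7, 2, 6, 15, 14, 3, 9, 13, 8, 10, 11, 0, 4]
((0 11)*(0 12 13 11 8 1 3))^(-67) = (0 8 1 3)(11 13 12) = [8, 3, 2, 0, 4, 5, 6, 7, 1, 9, 10, 13, 11, 12]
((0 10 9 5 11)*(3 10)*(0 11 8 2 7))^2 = [10, 1, 0, 9, 4, 2, 6, 3, 7, 8, 5, 11] = (11)(0 10 5 2)(3 9 8 7)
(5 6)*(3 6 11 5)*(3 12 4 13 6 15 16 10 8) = [0, 1, 2, 15, 13, 11, 12, 7, 3, 9, 8, 5, 4, 6, 14, 16, 10] = (3 15 16 10 8)(4 13 6 12)(5 11)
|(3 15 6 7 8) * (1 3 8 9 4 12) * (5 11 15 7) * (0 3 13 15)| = |(0 3 7 9 4 12 1 13 15 6 5 11)| = 12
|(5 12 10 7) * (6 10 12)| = |(12)(5 6 10 7)| = 4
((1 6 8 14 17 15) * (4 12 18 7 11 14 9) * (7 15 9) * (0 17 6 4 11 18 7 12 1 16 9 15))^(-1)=(0 18 7 12 8 6 14 11 9 16 15 17)(1 4)=[18, 4, 2, 3, 1, 5, 14, 12, 6, 16, 10, 9, 8, 13, 11, 17, 15, 0, 7]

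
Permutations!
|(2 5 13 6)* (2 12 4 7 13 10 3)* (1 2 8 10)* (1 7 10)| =11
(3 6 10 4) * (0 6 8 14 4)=(0 6 10)(3 8 14 4)=[6, 1, 2, 8, 3, 5, 10, 7, 14, 9, 0, 11, 12, 13, 4]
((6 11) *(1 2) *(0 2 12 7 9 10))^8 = (0 2 1 12 7 9 10) = [2, 12, 1, 3, 4, 5, 6, 9, 8, 10, 0, 11, 7]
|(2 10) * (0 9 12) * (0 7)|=4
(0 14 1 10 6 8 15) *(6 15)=(0 14 1 10 15)(6 8)=[14, 10, 2, 3, 4, 5, 8, 7, 6, 9, 15, 11, 12, 13, 1, 0]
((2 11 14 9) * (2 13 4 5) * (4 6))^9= (2 11 14 9 13 6 4 5)= [0, 1, 11, 3, 5, 2, 4, 7, 8, 13, 10, 14, 12, 6, 9]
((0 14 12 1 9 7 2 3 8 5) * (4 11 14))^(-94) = (0 11 12 9 2 8)(1 7 3 5 4 14) = [11, 7, 8, 5, 14, 4, 6, 3, 0, 2, 10, 12, 9, 13, 1]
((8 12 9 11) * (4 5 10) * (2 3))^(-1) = (2 3)(4 10 5)(8 11 9 12) = [0, 1, 3, 2, 10, 4, 6, 7, 11, 12, 5, 9, 8]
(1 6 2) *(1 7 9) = (1 6 2 7 9) = [0, 6, 7, 3, 4, 5, 2, 9, 8, 1]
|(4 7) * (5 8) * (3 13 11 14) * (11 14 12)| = 6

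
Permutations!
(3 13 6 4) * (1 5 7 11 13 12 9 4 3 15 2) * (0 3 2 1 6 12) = (0 3)(1 5 7 11 13 12 9 4 15)(2 6) = [3, 5, 6, 0, 15, 7, 2, 11, 8, 4, 10, 13, 9, 12, 14, 1]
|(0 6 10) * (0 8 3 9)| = 6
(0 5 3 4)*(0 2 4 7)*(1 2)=(0 5 3 7)(1 2 4)=[5, 2, 4, 7, 1, 3, 6, 0]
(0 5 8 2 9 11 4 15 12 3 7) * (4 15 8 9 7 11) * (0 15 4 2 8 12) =(0 5 9 2 7 15)(3 11 4 12) =[5, 1, 7, 11, 12, 9, 6, 15, 8, 2, 10, 4, 3, 13, 14, 0]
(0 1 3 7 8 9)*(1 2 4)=(0 2 4 1 3 7 8 9)=[2, 3, 4, 7, 1, 5, 6, 8, 9, 0]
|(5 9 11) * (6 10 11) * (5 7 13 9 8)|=|(5 8)(6 10 11 7 13 9)|=6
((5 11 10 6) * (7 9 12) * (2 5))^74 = (2 6 10 11 5)(7 12 9) = [0, 1, 6, 3, 4, 2, 10, 12, 8, 7, 11, 5, 9]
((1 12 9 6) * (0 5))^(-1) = [5, 6, 2, 3, 4, 0, 9, 7, 8, 12, 10, 11, 1] = (0 5)(1 6 9 12)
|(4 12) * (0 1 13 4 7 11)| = |(0 1 13 4 12 7 11)| = 7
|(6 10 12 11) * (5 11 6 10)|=5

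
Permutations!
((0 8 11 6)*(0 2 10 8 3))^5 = (11)(0 3) = [3, 1, 2, 0, 4, 5, 6, 7, 8, 9, 10, 11]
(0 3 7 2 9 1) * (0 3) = (1 3 7 2 9) = [0, 3, 9, 7, 4, 5, 6, 2, 8, 1]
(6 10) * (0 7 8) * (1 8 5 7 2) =[2, 8, 1, 3, 4, 7, 10, 5, 0, 9, 6] =(0 2 1 8)(5 7)(6 10)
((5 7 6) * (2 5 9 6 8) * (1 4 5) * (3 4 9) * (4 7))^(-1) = (1 2 8 7 3 6 9)(4 5) = [0, 2, 8, 6, 5, 4, 9, 3, 7, 1]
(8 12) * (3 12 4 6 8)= (3 12)(4 6 8)= [0, 1, 2, 12, 6, 5, 8, 7, 4, 9, 10, 11, 3]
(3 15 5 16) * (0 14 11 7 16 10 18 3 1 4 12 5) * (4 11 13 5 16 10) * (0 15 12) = (0 14 13 5 4)(1 11 7 10 18 3 12 16) = [14, 11, 2, 12, 0, 4, 6, 10, 8, 9, 18, 7, 16, 5, 13, 15, 1, 17, 3]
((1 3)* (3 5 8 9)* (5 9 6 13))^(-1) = (1 3 9)(5 13 6 8) = [0, 3, 2, 9, 4, 13, 8, 7, 5, 1, 10, 11, 12, 6]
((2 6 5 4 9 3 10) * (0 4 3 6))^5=(0 3 9 2 5 4 10 6)=[3, 1, 5, 9, 10, 4, 0, 7, 8, 2, 6]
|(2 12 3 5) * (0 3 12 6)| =5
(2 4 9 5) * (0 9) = (0 9 5 2 4) = [9, 1, 4, 3, 0, 2, 6, 7, 8, 5]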